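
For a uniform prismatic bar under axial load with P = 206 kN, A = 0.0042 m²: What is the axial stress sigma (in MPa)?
Model: a uniform prismatic bar under axial load, so sigma = P / A.
Convert to SI units:
  P = 206 kN = 206000 N
Substitute:
  sigma = 206000 / 0.0042
  sigma = 4.905 × 10⁷ Pa
Convert: sigma = 4.905 × 10⁷ Pa = 49.05 MPa
Final answer: sigma = 49.05 MPa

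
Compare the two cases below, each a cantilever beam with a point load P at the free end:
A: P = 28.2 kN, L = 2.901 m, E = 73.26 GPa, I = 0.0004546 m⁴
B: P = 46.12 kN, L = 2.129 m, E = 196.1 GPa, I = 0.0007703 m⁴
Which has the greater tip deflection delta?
Model: a cantilever beam with a point load P at the free end, so delta = (P·L^3) / (3·E·I) (SI units).
  A: delta = (28200 × 2.901^3) / (3 × (7.326 × 10¹⁰) × 0.0004546) = 0.006891 m = 6.891 mm
  B: delta = (46120 × 2.129^3) / (3 × (1.961 × 10¹¹) × 0.0007703) = 0.0009821 m = 0.9821 mm
6.891 mm > 0.9821 mm, so A is larger.
Final answer: A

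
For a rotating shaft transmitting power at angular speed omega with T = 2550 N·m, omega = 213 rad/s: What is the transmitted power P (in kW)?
Model: a rotating shaft transmitting power at angular speed omega, so P = T·omega.
Substitute:
  P = 2550 × 213
  P = 543200 W
Convert: P = 543200 W = 543.2 kW
Final answer: P = 543.2 kW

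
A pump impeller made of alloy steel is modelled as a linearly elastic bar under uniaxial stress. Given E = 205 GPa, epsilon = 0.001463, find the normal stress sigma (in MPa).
Model: a linearly elastic bar under uniaxial stress, so epsilon = sigma / E.
Solve for sigma: sigma = epsilon·E.
Convert to SI units:
  E = 205 GPa = 2.05 × 10¹¹ Pa
Substitute:
  sigma = 0.001463 × (2.05 × 10¹¹)
  sigma = 2.999 × 10⁸ Pa
Convert: sigma = 2.999 × 10⁸ Pa = 299.9 MPa
Final answer: sigma = 299.9 MPa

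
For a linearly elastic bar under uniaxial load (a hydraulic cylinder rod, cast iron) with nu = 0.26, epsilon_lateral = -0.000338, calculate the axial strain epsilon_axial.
Model: a linearly elastic bar under uniaxial load, so epsilon_lateral = -nu·epsilon_axial.
Solve for epsilon_axial: epsilon_axial = -epsilon_lateral / nu.
Substitute:
  epsilon_axial = -(-0.000338) / 0.26
  epsilon_axial = 0.0013
Final answer: epsilon_axial = 0.0013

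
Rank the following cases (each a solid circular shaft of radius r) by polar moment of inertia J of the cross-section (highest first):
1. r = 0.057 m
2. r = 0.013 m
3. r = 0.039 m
Model: a solid circular shaft of radius r, so J = (π·r^4) / 2 (SI units).
  Case 1: J = (π × 0.057^4) / 2 = 1.658 × 10⁻⁵ m⁴
  Case 2: J = (π × 0.013^4) / 2 = 4.486 × 10⁻⁸ m⁴
  Case 3: J = (π × 0.039^4) / 2 = 3.634 × 10⁻⁶ m⁴
Ordering: 1.658 × 10⁻⁵ m⁴ (case 1) > 3.634 × 10⁻⁶ m⁴ (case 3) > 4.486 × 10⁻⁸ m⁴ (case 2)
Final answer: 1, 3, 2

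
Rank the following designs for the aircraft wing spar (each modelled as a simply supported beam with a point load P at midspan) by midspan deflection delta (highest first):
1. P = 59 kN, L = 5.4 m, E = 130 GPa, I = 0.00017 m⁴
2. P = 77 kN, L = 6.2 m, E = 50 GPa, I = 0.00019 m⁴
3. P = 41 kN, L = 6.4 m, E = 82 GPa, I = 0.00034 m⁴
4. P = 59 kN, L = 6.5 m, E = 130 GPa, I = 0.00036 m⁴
Model: a simply supported beam with a point load P at midspan, so delta = (P·L^3) / (48·E·I) (SI units).
  Case 1: delta = (59000 × 5.4^3) / (48 × (1.3 × 10¹¹) × 0.00017) = 0.008758 m = 8.758 mm
  Case 2: delta = (77000 × 6.2^3) / (48 × (5 × 10¹⁰) × 0.00019) = 0.04024 m = 40.24 mm
  Case 3: delta = (41000 × 6.4^3) / (48 × (8.2 × 10¹⁰) × 0.00034) = 0.008031 m = 8.031 mm
  Case 4: delta = (59000 × 6.5^3) / (48 × (1.3 × 10¹¹) × 0.00036) = 0.007213 m = 7.213 mm
Ordering: 40.24 mm (case 2) > 8.758 mm (case 1) > 8.031 mm (case 3) > 7.213 mm (case 4)
Final answer: 2, 1, 3, 4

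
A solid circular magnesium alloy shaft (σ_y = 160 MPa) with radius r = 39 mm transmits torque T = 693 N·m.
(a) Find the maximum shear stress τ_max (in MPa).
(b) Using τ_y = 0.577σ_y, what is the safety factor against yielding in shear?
(a) For a solid circular shaft, τ_max = T·r/J with J = π·r^4/2, i.e. τ_max = 2·T / (π·r^3). Convert r = 39 mm = 0.039 m.
  τ_max = (2 × 693) / (π × 0.039^3) = 7.437 × 10⁶ Pa = 7.437 MPa
(b) τ_y = 0.577 × 160 = 92.32 MPa
  SF = τ_y/τ_max = 92.32 / 7.437 = 12.41
Final answer: (a) τ_max = 7.437 MPa, (b) SF = 12.41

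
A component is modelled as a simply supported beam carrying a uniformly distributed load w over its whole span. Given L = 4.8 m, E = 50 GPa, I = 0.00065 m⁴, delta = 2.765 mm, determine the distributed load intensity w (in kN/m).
Model: a simply supported beam carrying a uniformly distributed load w over its whole span, so delta = (5·w·L^4) / (384·E·I).
Solve for w: w = (384·delta·E·I) / (5·L^4).
Convert to SI units:
  E = 50 GPa = 5 × 10¹⁰ Pa
  delta = 2.765 mm = 0.002765 m
Substitute:
  w = (384 × 0.002765 × (5 × 10¹⁰) × 0.00065) / (5 × 4.8^4)
  w = 13000 N/m
Convert: w = 13000 N/m = 13 kN/m
Final answer: w = 13 kN/m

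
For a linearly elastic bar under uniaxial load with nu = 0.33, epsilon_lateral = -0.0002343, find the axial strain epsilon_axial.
Model: a linearly elastic bar under uniaxial load, so epsilon_lateral = -nu·epsilon_axial.
Solve for epsilon_axial: epsilon_axial = -epsilon_lateral / nu.
Substitute:
  epsilon_axial = -(-0.0002343) / 0.33
  epsilon_axial = 0.00071
Final answer: epsilon_axial = 0.00071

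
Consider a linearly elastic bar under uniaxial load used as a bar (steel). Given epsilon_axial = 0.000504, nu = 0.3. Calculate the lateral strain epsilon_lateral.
Model: a linearly elastic bar under uniaxial load, so epsilon_lateral = -nu·epsilon_axial.
Substitute:
  epsilon_lateral = -(0.3 × 0.000504)
  epsilon_lateral = -0.0001512
Final answer: epsilon_lateral = -0.0001512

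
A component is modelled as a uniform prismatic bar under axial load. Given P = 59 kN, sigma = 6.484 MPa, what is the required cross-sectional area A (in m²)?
Model: a uniform prismatic bar under axial load, so sigma = P / A.
Solve for A: A = P / sigma.
Convert to SI units:
  P = 59 kN = 59000 N
  sigma = 6.484 MPa = 6.484 × 10⁶ Pa
Substitute:
  A = 59000 / (6.484 × 10⁶)
  A = 0.009099 m²
Final answer: A = 0.009099 m²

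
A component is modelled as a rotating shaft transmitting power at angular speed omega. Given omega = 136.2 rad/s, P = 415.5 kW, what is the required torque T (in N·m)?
Model: a rotating shaft transmitting power at angular speed omega, so P = T·omega.
Solve for T: T = P / omega.
Convert to SI units:
  P = 415.5 kW = 415500 W
Substitute:
  T = 415500 / 136.2
  T = 3051 N·m
Final answer: T = 3051 N·m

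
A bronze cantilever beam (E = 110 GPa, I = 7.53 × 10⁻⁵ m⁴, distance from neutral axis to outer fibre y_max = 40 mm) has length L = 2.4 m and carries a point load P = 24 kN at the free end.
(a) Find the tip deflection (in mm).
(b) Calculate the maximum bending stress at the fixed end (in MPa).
(a) Tip deflection of a cantilever with an end point load: δ = P·L^3 / (3·E·I). Convert P = 24 kN = 24000 N, E = 110 GPa = 1.1 × 10¹¹ Pa.
  δ = (24000 × 2.4^3) / (3 × (1.1 × 10¹¹) × (7.53 × 10⁻⁵)) = 0.01335 m = 13.35 mm
(b) Maximum bending moment at the fixed end: M = P·L = 24000 × 2.4 = 57600 N·m. Convert y_max = 40 mm = 0.04 m.
  σ = M·y_max / I = (57600 × 0.04) / (7.53 × 10⁻⁵) = 3.06 × 10⁷ Pa = 30.6 MPa
Final answer: (a) δ = 13.35 mm, (b) σ = 30.6 MPa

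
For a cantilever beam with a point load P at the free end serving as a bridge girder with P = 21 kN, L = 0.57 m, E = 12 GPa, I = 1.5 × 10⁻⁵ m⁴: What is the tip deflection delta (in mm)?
Model: a cantilever beam with a point load P at the free end, so delta = (P·L^3) / (3·E·I).
Convert to SI units:
  P = 21 kN = 21000 N
  E = 12 GPa = 1.2 × 10¹⁰ Pa
Substitute:
  delta = (21000 × 0.57^3) / (3 × (1.2 × 10¹⁰) × (1.5 × 10⁻⁵))
  delta = 0.007202 m
Convert: delta = 0.007202 m = 7.202 mm
Final answer: delta = 7.202 mm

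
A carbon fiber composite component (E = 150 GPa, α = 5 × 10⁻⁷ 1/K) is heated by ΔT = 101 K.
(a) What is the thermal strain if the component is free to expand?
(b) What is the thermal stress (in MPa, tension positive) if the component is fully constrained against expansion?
(a) Free thermal strain ε_th = α·ΔT = (5 × 10⁻⁷) × 101 = 5.05 × 10⁻⁵
(b) Fully constrained, the expansion is suppressed, so σ = -E·α·ΔT. Convert E = 150 GPa = 1.5 × 10¹¹ Pa.
  σ = -(1.5 × 10¹¹) × (5 × 10⁻⁷) × 101 = -7.575 × 10⁶ Pa = -7.575 MPa (compressive)
Final answer: (a) ε_th = 5.05 × 10⁻⁵, (b) σ = -7.575 MPa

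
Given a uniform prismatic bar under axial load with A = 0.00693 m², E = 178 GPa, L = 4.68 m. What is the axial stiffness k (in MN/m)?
Model: a uniform prismatic bar under axial load, so k = (A·E) / L.
Convert to SI units:
  E = 178 GPa = 1.78 × 10¹¹ Pa
Substitute:
  k = (0.00693 × (1.78 × 10¹¹)) / 4.68
  k = 2.636 × 10⁸ N/m
Convert: k = 2.636 × 10⁸ N/m = 263.6 MN/m
Final answer: k = 263.6 MN/m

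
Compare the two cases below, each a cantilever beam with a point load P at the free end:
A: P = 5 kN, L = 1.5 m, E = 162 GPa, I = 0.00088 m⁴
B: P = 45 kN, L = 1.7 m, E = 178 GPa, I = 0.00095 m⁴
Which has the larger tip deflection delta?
Model: a cantilever beam with a point load P at the free end, so delta = (P·L^3) / (3·E·I) (SI units).
  A: delta = (5000 × 1.5^3) / (3 × (1.62 × 10¹¹) × 0.00088) = 3.946 × 10⁻⁵ m = 0.03946 mm
  B: delta = (45000 × 1.7^3) / (3 × (1.78 × 10¹¹) × 0.00095) = 0.0004358 m = 0.4358 mm
0.4358 mm > 0.03946 mm, so B is larger.
Final answer: B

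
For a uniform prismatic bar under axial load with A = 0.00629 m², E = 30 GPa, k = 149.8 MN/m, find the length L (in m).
Model: a uniform prismatic bar under axial load, so k = (A·E) / L.
Solve for L: L = (A·E) / k.
Convert to SI units:
  E = 30 GPa = 3 × 10¹⁰ Pa
  k = 149.8 MN/m = 1.498 × 10⁸ N/m
Substitute:
  L = (0.00629 × (3 × 10¹⁰)) / (1.498 × 10⁸)
  L = 1.26 m
Final answer: L = 1.26 m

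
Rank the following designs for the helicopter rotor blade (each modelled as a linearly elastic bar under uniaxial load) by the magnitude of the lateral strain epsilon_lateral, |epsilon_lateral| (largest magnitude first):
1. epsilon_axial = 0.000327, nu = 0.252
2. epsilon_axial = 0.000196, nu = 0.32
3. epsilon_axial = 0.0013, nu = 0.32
Model: a linearly elastic bar under uniaxial load, so epsilon_lateral = -nu·epsilon_axial (SI units).
  Case 1: epsilon_lateral = -(0.252 × 0.000327) = -8.24 × 10⁻⁵
  Case 2: epsilon_lateral = -(0.32 × 0.000196) = -6.272 × 10⁻⁵
  Case 3: epsilon_lateral = -(0.32 × 0.0013) = -0.000416
Ordering by |epsilon_lateral|: 0.000416 (case 3) > 8.24 × 10⁻⁵ (case 1) > 6.272 × 10⁻⁵ (case 2)
Final answer: 3, 1, 2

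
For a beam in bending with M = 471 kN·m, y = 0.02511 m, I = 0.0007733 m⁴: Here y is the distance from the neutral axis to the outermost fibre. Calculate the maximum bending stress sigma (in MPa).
Model: a beam in bending, so sigma = (M·y) / I.
Convert to SI units:
  M = 471 kN·m = 471000 N·m
Substitute:
  sigma = (471000 × 0.02511) / 0.0007733
  sigma = 1.529 × 10⁷ Pa
Convert: sigma = 1.529 × 10⁷ Pa = 15.29 MPa
Final answer: sigma = 15.29 MPa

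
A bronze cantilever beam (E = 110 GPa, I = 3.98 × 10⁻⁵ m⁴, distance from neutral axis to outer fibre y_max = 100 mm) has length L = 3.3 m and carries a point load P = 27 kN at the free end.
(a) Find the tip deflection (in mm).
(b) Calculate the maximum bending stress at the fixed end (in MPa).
(a) Tip deflection of a cantilever with an end point load: δ = P·L^3 / (3·E·I). Convert P = 27 kN = 27000 N, E = 110 GPa = 1.1 × 10¹¹ Pa.
  δ = (27000 × 3.3^3) / (3 × (1.1 × 10¹¹) × (3.98 × 10⁻⁵)) = 0.07388 m = 73.88 mm
(b) Maximum bending moment at the fixed end: M = P·L = 27000 × 3.3 = 89100 N·m. Convert y_max = 100 mm = 0.1 m.
  σ = M·y_max / I = (89100 × 0.1) / (3.98 × 10⁻⁵) = 2.239 × 10⁸ Pa = 223.9 MPa
Final answer: (a) δ = 73.88 mm, (b) σ = 223.9 MPa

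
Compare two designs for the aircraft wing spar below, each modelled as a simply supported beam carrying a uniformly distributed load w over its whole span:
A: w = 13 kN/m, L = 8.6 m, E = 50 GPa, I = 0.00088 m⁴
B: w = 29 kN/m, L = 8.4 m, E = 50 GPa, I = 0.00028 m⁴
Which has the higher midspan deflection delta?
Model: a simply supported beam carrying a uniformly distributed load w over its whole span, so delta = (5·w·L^4) / (384·E·I) (SI units).
  A: delta = (5 × 13000 × 8.6^4) / (384 × (5 × 10¹⁰) × 0.00088) = 0.02104 m = 21.04 mm
  B: delta = (5 × 29000 × 8.4^4) / (384 × (5 × 10¹⁰) × 0.00028) = 0.1343 m = 134.3 mm
134.3 mm > 21.04 mm, so B is larger.
Final answer: B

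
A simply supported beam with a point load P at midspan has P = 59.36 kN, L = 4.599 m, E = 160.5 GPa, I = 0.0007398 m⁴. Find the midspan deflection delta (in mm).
Model: a simply supported beam with a point load P at midspan, so delta = (P·L^3) / (48·E·I).
Convert to SI units:
  P = 59.36 kN = 59360 N
  E = 160.5 GPa = 1.605 × 10¹¹ Pa
Substitute:
  delta = (59360 × 4.599^3) / (48 × (1.605 × 10¹¹) × 0.0007398)
  delta = 0.001013 m
Convert: delta = 0.001013 m = 1.013 mm
Final answer: delta = 1.013 mm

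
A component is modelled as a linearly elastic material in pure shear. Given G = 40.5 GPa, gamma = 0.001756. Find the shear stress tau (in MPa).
Model: a linearly elastic material in pure shear, so tau = G·gamma.
Convert to SI units:
  G = 40.5 GPa = 4.05 × 10¹⁰ Pa
Substitute:
  tau = (4.05 × 10¹⁰) × 0.001756
  tau = 7.112 × 10⁷ Pa
Convert: tau = 7.112 × 10⁷ Pa = 71.12 MPa
Final answer: tau = 71.12 MPa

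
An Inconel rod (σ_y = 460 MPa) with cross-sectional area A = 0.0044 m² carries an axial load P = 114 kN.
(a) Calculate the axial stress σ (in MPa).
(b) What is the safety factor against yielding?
(a) Axial stress σ = P/A. Convert P = 114 kN = 114000 N.
  σ = 114000 / 0.0044 = 2.591 × 10⁷ Pa = 25.91 MPa
(b) Safety factor SF = σ_y/σ = 460 / 25.91 = 17.75
Final answer: (a) σ = 25.91 MPa, (b) SF = 17.75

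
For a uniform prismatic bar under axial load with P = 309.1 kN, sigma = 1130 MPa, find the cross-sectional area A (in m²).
Model: a uniform prismatic bar under axial load, so sigma = P / A.
Solve for A: A = P / sigma.
Convert to SI units:
  P = 309.1 kN = 309100 N
  sigma = 1130 MPa = 1.13 × 10⁹ Pa
Substitute:
  A = 309100 / (1.13 × 10⁹)
  A = 0.0002735 m²
Final answer: A = 0.0002735 m²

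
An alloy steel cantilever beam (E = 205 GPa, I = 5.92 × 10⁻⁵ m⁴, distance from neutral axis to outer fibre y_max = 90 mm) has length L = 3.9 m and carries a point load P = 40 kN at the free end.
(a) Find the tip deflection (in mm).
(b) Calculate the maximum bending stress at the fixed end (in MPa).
(a) Tip deflection of a cantilever with an end point load: δ = P·L^3 / (3·E·I). Convert P = 40 kN = 40000 N, E = 205 GPa = 2.05 × 10¹¹ Pa.
  δ = (40000 × 3.9^3) / (3 × (2.05 × 10¹¹) × (5.92 × 10⁻⁵)) = 0.06517 m = 65.17 mm
(b) Maximum bending moment at the fixed end: M = P·L = 40000 × 3.9 = 156000 N·m. Convert y_max = 90 mm = 0.09 m.
  σ = M·y_max / I = (156000 × 0.09) / (5.92 × 10⁻⁵) = 2.372 × 10⁸ Pa = 237.2 MPa
Final answer: (a) δ = 65.17 mm, (b) σ = 237.2 MPa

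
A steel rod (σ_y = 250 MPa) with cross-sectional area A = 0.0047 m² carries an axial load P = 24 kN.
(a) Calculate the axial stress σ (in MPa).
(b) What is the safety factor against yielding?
(a) Axial stress σ = P/A. Convert P = 24 kN = 24000 N.
  σ = 24000 / 0.0047 = 5.106 × 10⁶ Pa = 5.106 MPa
(b) Safety factor SF = σ_y/σ = 250 / 5.106 = 48.96
Final answer: (a) σ = 5.106 MPa, (b) SF = 48.96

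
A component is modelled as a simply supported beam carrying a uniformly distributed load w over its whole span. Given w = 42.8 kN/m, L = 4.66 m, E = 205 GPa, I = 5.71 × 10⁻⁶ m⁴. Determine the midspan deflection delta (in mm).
Model: a simply supported beam carrying a uniformly distributed load w over its whole span, so delta = (5·w·L^4) / (384·E·I).
Convert to SI units:
  w = 42.8 kN/m = 42800 N/m
  E = 205 GPa = 2.05 × 10¹¹ Pa
Substitute:
  delta = (5 × 42800 × 4.66^4) / (384 × (2.05 × 10¹¹) × (5.71 × 10⁻⁶))
  delta = 0.2245 m
Convert: delta = 0.2245 m = 224.5 mm
Final answer: delta = 224.5 mm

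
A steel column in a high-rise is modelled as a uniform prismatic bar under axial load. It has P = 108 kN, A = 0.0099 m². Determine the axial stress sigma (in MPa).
Model: a uniform prismatic bar under axial load, so sigma = P / A.
Convert to SI units:
  P = 108 kN = 108000 N
Substitute:
  sigma = 108000 / 0.0099
  sigma = 1.091 × 10⁷ Pa
Convert: sigma = 1.091 × 10⁷ Pa = 10.91 MPa
Final answer: sigma = 10.91 MPa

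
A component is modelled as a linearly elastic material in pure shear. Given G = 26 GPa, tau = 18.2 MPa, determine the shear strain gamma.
Model: a linearly elastic material in pure shear, so tau = G·gamma.
Solve for gamma: gamma = tau / G.
Convert to SI units:
  G = 26 GPa = 2.6 × 10¹⁰ Pa
  tau = 18.2 MPa = 1.82 × 10⁷ Pa
Substitute:
  gamma = (1.82 × 10⁷) / (2.6 × 10¹⁰)
  gamma = 0.0007
Final answer: gamma = 0.0007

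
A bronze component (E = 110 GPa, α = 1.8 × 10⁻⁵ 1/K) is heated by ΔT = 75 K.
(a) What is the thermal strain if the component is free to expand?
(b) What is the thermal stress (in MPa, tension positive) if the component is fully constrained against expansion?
(a) Free thermal strain ε_th = α·ΔT = (1.8 × 10⁻⁵) × 75 = 0.00135
(b) Fully constrained, the expansion is suppressed, so σ = -E·α·ΔT. Convert E = 110 GPa = 1.1 × 10¹¹ Pa.
  σ = -(1.1 × 10¹¹) × (1.8 × 10⁻⁵) × 75 = -1.485 × 10⁸ Pa = -148.5 MPa (compressive)
Final answer: (a) ε_th = 0.00135, (b) σ = -148.5 MPa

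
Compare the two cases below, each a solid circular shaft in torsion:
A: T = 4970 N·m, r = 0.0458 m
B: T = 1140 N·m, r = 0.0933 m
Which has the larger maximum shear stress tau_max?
Model: a solid circular shaft in torsion, so tau_max = (2·T) / (π·r^3) (SI units).
  A: tau_max = (2 × 4970) / (π × 0.0458^3) = 3.293 × 10⁷ Pa = 32.93 MPa
  B: tau_max = (2 × 1140) / (π × 0.0933^3) = 893600 Pa = 0.8936 MPa
32.93 MPa > 0.8936 MPa, so A is larger.
Final answer: A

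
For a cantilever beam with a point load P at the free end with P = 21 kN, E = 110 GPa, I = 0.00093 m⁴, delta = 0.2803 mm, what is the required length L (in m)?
Model: a cantilever beam with a point load P at the free end, so delta = (P·L^3) / (3·E·I).
Solve for L: L = ((3·delta·E·I) / P)^(1/3).
Convert to SI units:
  P = 21 kN = 21000 N
  E = 110 GPa = 1.1 × 10¹¹ Pa
  delta = 0.2803 mm = 0.0002803 m
Substitute:
  L = ((3 × 0.0002803 × (1.1 × 10¹¹) × 0.00093) / 21000)^(1/3)
  L = 1.6 m
Final answer: L = 1.6 m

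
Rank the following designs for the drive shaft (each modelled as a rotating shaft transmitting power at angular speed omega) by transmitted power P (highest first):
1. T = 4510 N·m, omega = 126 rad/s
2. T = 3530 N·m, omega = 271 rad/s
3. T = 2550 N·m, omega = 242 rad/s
Model: a rotating shaft transmitting power at angular speed omega, so P = T·omega (SI units).
  Case 1: P = 4510 × 126 = 568300 W = 568.3 kW
  Case 2: P = 3530 × 271 = 956600 W = 956.6 kW
  Case 3: P = 2550 × 242 = 617100 W = 617.1 kW
Ordering: 956.6 kW (case 2) > 617.1 kW (case 3) > 568.3 kW (case 1)
Final answer: 2, 3, 1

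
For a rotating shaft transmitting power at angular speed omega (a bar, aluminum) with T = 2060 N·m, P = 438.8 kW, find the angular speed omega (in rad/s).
Model: a rotating shaft transmitting power at angular speed omega, so P = T·omega.
Solve for omega: omega = P / T.
Convert to SI units:
  P = 438.8 kW = 438800 W
Substitute:
  omega = 438800 / 2060
  omega = 213 rad/s
Final answer: omega = 213 rad/s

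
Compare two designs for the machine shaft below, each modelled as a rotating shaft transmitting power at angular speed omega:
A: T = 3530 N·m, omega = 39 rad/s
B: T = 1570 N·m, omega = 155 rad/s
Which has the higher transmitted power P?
Model: a rotating shaft transmitting power at angular speed omega, so P = T·omega (SI units).
  A: P = 3530 × 39 = 137700 W = 137.7 kW
  B: P = 1570 × 155 = 243400 W = 243.4 kW
243.4 kW > 137.7 kW, so B is larger.
Final answer: B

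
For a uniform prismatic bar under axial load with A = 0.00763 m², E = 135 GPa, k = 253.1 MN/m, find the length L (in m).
Model: a uniform prismatic bar under axial load, so k = (A·E) / L.
Solve for L: L = (A·E) / k.
Convert to SI units:
  E = 135 GPa = 1.35 × 10¹¹ Pa
  k = 253.1 MN/m = 2.531 × 10⁸ N/m
Substitute:
  L = (0.00763 × (1.35 × 10¹¹)) / (2.531 × 10⁸)
  L = 4.07 m
Final answer: L = 4.07 m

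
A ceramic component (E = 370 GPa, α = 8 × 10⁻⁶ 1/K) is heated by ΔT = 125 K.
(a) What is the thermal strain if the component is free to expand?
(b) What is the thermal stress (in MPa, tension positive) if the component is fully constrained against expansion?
(a) Free thermal strain ε_th = α·ΔT = (8 × 10⁻⁶) × 125 = 0.001
(b) Fully constrained, the expansion is suppressed, so σ = -E·α·ΔT. Convert E = 370 GPa = 3.7 × 10¹¹ Pa.
  σ = -(3.7 × 10¹¹) × (8 × 10⁻⁶) × 125 = -3.7 × 10⁸ Pa = -370 MPa (compressive)
Final answer: (a) ε_th = 0.001, (b) σ = -370 MPa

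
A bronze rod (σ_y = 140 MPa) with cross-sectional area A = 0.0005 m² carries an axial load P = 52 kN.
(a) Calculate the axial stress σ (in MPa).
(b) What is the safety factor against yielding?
(a) Axial stress σ = P/A. Convert P = 52 kN = 52000 N.
  σ = 52000 / 0.0005 = 1.04 × 10⁸ Pa = 104 MPa
(b) Safety factor SF = σ_y/σ = 140 / 104 = 1.346
Final answer: (a) σ = 104 MPa, (b) SF = 1.346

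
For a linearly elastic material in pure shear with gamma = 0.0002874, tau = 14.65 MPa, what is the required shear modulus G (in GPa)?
Model: a linearly elastic material in pure shear, so tau = G·gamma.
Solve for G: G = tau / gamma.
Convert to SI units:
  tau = 14.65 MPa = 1.465 × 10⁷ Pa
Substitute:
  G = (1.465 × 10⁷) / 0.0002874
  G = 5.097 × 10¹⁰ Pa
Convert: G = 5.097 × 10¹⁰ Pa = 50.97 GPa
Final answer: G = 50.97 GPa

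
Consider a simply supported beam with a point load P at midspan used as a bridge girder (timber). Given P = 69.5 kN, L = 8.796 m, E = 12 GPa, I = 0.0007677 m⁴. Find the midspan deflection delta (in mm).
Model: a simply supported beam with a point load P at midspan, so delta = (P·L^3) / (48·E·I).
Convert to SI units:
  P = 69.5 kN = 69500 N
  E = 12 GPa = 1.2 × 10¹⁰ Pa
Substitute:
  delta = (69500 × 8.796^3) / (48 × (1.2 × 10¹⁰) × 0.0007677)
  delta = 0.107 m
Convert: delta = 0.107 m = 107 mm
Final answer: delta = 107 mm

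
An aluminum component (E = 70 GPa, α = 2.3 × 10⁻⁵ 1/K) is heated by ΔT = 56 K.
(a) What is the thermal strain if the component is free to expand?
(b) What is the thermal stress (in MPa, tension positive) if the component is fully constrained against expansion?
(a) Free thermal strain ε_th = α·ΔT = (2.3 × 10⁻⁵) × 56 = 0.001288
(b) Fully constrained, the expansion is suppressed, so σ = -E·α·ΔT. Convert E = 70 GPa = 7 × 10¹⁰ Pa.
  σ = -(7 × 10¹⁰) × (2.3 × 10⁻⁵) × 56 = -9.016 × 10⁷ Pa = -90.16 MPa (compressive)
Final answer: (a) ε_th = 0.001288, (b) σ = -90.16 MPa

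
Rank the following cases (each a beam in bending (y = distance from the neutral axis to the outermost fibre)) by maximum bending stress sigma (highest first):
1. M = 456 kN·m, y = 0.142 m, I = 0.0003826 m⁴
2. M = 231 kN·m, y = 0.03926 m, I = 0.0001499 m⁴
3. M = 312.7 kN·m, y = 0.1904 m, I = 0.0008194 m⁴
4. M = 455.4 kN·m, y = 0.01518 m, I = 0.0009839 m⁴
Model: a beam in bending (y = distance from the neutral axis to the outermost fibre), so sigma = (M·y) / I (SI units).
  Case 1: sigma = (456000 × 0.142) / 0.0003826 = 1.692 × 10⁸ Pa = 169.2 MPa
  Case 2: sigma = (231000 × 0.03926) / 0.0001499 = 6.05 × 10⁷ Pa = 60.5 MPa
  Case 3: sigma = (312700 × 0.1904) / 0.0008194 = 7.266 × 10⁷ Pa = 72.66 MPa
  Case 4: sigma = (455400 × 0.01518) / 0.0009839 = 7.026 × 10⁶ Pa = 7.026 MPa
Ordering: 169.2 MPa (case 1) > 72.66 MPa (case 3) > 60.5 MPa (case 2) > 7.026 MPa (case 4)
Final answer: 1, 3, 2, 4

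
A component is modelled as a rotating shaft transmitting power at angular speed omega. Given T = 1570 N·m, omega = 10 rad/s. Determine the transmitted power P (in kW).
Model: a rotating shaft transmitting power at angular speed omega, so P = T·omega.
Substitute:
  P = 1570 × 10
  P = 15700 W
Convert: P = 15700 W = 15.7 kW
Final answer: P = 15.7 kW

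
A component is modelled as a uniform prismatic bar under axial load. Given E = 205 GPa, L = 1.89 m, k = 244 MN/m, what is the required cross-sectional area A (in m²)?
Model: a uniform prismatic bar under axial load, so k = (A·E) / L.
Solve for A: A = (k·L) / E.
Convert to SI units:
  E = 205 GPa = 2.05 × 10¹¹ Pa
  k = 244 MN/m = 2.44 × 10⁸ N/m
Substitute:
  A = ((2.44 × 10⁸) × 1.89) / (2.05 × 10¹¹)
  A = 0.00225 m²
Final answer: A = 0.00225 m²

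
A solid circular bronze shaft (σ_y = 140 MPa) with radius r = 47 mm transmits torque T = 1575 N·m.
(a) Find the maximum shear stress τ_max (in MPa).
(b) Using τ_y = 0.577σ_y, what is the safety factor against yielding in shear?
(a) For a solid circular shaft, τ_max = T·r/J with J = π·r^4/2, i.e. τ_max = 2·T / (π·r^3). Convert r = 47 mm = 0.047 m.
  τ_max = (2 × 1575) / (π × 0.047^3) = 9.658 × 10⁶ Pa = 9.658 MPa
(b) τ_y = 0.577 × 140 = 80.78 MPa
  SF = τ_y/τ_max = 80.78 / 9.658 = 8.364
Final answer: (a) τ_max = 9.658 MPa, (b) SF = 8.364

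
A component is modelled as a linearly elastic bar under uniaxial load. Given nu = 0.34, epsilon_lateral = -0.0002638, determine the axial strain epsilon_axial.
Model: a linearly elastic bar under uniaxial load, so epsilon_lateral = -nu·epsilon_axial.
Solve for epsilon_axial: epsilon_axial = -epsilon_lateral / nu.
Substitute:
  epsilon_axial = -(-0.0002638) / 0.34
  epsilon_axial = 0.0007759
Final answer: epsilon_axial = 0.0007759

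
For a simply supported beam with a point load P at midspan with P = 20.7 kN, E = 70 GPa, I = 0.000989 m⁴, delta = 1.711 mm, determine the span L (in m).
Model: a simply supported beam with a point load P at midspan, so delta = (P·L^3) / (48·E·I).
Solve for L: L = ((48·delta·E·I) / P)^(1/3).
Convert to SI units:
  P = 20.7 kN = 20700 N
  E = 70 GPa = 7 × 10¹⁰ Pa
  delta = 1.711 mm = 0.001711 m
Substitute:
  L = ((48 × 0.001711 × (7 × 10¹⁰) × 0.000989) / 20700)^(1/3)
  L = 6.5 m
Final answer: L = 6.5 m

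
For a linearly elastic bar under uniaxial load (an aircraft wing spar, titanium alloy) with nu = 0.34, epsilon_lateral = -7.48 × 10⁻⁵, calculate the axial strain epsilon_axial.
Model: a linearly elastic bar under uniaxial load, so epsilon_lateral = -nu·epsilon_axial.
Solve for epsilon_axial: epsilon_axial = -epsilon_lateral / nu.
Substitute:
  epsilon_axial = -(-7.48 × 10⁻⁵) / 0.34
  epsilon_axial = 0.00022
Final answer: epsilon_axial = 0.00022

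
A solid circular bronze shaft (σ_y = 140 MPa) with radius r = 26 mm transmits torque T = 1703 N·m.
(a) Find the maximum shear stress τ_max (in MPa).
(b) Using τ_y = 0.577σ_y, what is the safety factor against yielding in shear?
(a) For a solid circular shaft, τ_max = T·r/J with J = π·r^4/2, i.e. τ_max = 2·T / (π·r^3). Convert r = 26 mm = 0.026 m.
  τ_max = (2 × 1703) / (π × 0.026^3) = 6.168 × 10⁷ Pa = 61.68 MPa
(b) τ_y = 0.577 × 140 = 80.78 MPa
  SF = τ_y/τ_max = 80.78 / 61.68 = 1.31
Final answer: (a) τ_max = 61.68 MPa, (b) SF = 1.31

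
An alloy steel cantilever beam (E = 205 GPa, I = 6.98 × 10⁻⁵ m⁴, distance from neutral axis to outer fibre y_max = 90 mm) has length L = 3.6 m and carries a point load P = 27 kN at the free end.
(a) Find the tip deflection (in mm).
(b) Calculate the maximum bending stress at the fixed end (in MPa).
(a) Tip deflection of a cantilever with an end point load: δ = P·L^3 / (3·E·I). Convert P = 27 kN = 27000 N, E = 205 GPa = 2.05 × 10¹¹ Pa.
  δ = (27000 × 3.6^3) / (3 × (2.05 × 10¹¹) × (6.98 × 10⁻⁵)) = 0.02935 m = 29.35 mm
(b) Maximum bending moment at the fixed end: M = P·L = 27000 × 3.6 = 97200 N·m. Convert y_max = 90 mm = 0.09 m.
  σ = M·y_max / I = (97200 × 0.09) / (6.98 × 10⁻⁵) = 1.253 × 10⁸ Pa = 125.3 MPa
Final answer: (a) δ = 29.35 mm, (b) σ = 125.3 MPa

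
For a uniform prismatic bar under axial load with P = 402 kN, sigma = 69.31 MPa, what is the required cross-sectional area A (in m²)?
Model: a uniform prismatic bar under axial load, so sigma = P / A.
Solve for A: A = P / sigma.
Convert to SI units:
  P = 402 kN = 402000 N
  sigma = 69.31 MPa = 6.931 × 10⁷ Pa
Substitute:
  A = 402000 / (6.931 × 10⁷)
  A = 0.0058 m²
Final answer: A = 0.0058 m²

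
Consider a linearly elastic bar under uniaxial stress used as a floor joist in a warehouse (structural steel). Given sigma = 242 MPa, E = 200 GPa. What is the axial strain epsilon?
Model: a linearly elastic bar under uniaxial stress, so epsilon = sigma / E.
Convert to SI units:
  sigma = 242 MPa = 2.42 × 10⁸ Pa
  E = 200 GPa = 2 × 10¹¹ Pa
Substitute:
  epsilon = (2.42 × 10⁸) / (2 × 10¹¹)
  epsilon = 0.00121
Final answer: epsilon = 0.00121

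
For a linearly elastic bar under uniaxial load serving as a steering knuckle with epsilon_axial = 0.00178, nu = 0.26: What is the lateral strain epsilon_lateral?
Model: a linearly elastic bar under uniaxial load, so epsilon_lateral = -nu·epsilon_axial.
Substitute:
  epsilon_lateral = -(0.26 × 0.00178)
  epsilon_lateral = -0.0004628
Final answer: epsilon_lateral = -0.0004628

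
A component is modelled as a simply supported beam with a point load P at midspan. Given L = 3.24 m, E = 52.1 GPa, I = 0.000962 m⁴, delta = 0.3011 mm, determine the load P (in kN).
Model: a simply supported beam with a point load P at midspan, so delta = (P·L^3) / (48·E·I).
Solve for P: P = (48·delta·E·I) / L^3.
Convert to SI units:
  E = 52.1 GPa = 5.21 × 10¹⁰ Pa
  delta = 0.3011 mm = 0.0003011 m
Substitute:
  P = (48 × 0.0003011 × (5.21 × 10¹⁰) × 0.000962) / 3.24^3
  P = 21300 N
Convert: P = 21300 N = 21.3 kN
Final answer: P = 21.3 kN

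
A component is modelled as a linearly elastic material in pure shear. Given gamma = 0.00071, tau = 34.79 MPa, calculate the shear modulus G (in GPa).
Model: a linearly elastic material in pure shear, so tau = G·gamma.
Solve for G: G = tau / gamma.
Convert to SI units:
  tau = 34.79 MPa = 3.479 × 10⁷ Pa
Substitute:
  G = (3.479 × 10⁷) / 0.00071
  G = 4.9 × 10¹⁰ Pa
Convert: G = 4.9 × 10¹⁰ Pa = 49 GPa
Final answer: G = 49 GPa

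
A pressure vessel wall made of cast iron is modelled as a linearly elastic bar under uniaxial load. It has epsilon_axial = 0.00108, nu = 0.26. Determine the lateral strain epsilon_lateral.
Model: a linearly elastic bar under uniaxial load, so epsilon_lateral = -nu·epsilon_axial.
Substitute:
  epsilon_lateral = -(0.26 × 0.00108)
  epsilon_lateral = -0.0002808
Final answer: epsilon_lateral = -0.0002808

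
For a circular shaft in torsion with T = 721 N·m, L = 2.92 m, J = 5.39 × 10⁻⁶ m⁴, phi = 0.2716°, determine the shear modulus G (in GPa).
Model: a circular shaft in torsion, so phi = (T·L) / (G·J).
Solve for G: G = (T·L) / (phi·J).
Convert to SI units:
  phi = 0.2716° = 0.00474 rad
Substitute:
  G = (721 × 2.92) / (0.00474 × (5.39 × 10⁻⁶))
  G = 8.24 × 10¹⁰ Pa
Convert: G = 8.24 × 10¹⁰ Pa = 82.4 GPa
Final answer: G = 82.4 GPa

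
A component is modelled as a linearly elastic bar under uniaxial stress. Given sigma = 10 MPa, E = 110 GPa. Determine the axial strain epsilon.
Model: a linearly elastic bar under uniaxial stress, so epsilon = sigma / E.
Convert to SI units:
  sigma = 10 MPa = 1 × 10⁷ Pa
  E = 110 GPa = 1.1 × 10¹¹ Pa
Substitute:
  epsilon = (1 × 10⁷) / (1.1 × 10¹¹)
  epsilon = 9.091 × 10⁻⁵
Final answer: epsilon = 9.091 × 10⁻⁵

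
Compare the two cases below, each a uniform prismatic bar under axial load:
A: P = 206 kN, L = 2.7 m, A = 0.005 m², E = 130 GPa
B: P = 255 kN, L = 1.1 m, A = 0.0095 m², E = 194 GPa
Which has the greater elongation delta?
Model: a uniform prismatic bar under axial load, so delta = (P·L) / (A·E) (SI units).
  A: delta = (206000 × 2.7) / (0.005 × (1.3 × 10¹¹)) = 0.0008557 m = 0.8557 mm
  B: delta = (255000 × 1.1) / (0.0095 × (1.94 × 10¹¹)) = 0.0001522 m = 0.1522 mm
0.8557 mm > 0.1522 mm, so A is larger.
Final answer: A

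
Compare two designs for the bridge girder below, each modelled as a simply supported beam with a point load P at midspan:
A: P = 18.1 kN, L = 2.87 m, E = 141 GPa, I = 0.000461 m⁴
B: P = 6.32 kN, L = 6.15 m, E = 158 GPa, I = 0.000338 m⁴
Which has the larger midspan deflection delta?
Model: a simply supported beam with a point load P at midspan, so delta = (P·L^3) / (48·E·I) (SI units).
  A: delta = (18100 × 2.87^3) / (48 × (1.41 × 10¹¹) × 0.000461) = 0.0001371 m = 0.1371 mm
  B: delta = (6320 × 6.15^3) / (48 × (1.58 × 10¹¹) × 0.000338) = 0.0005735 m = 0.5735 mm
0.5735 mm > 0.1371 mm, so B is larger.
Final answer: B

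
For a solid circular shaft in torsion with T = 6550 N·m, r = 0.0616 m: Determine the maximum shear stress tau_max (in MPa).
Model: a solid circular shaft in torsion, so tau_max = (2·T) / (π·r^3).
Substitute:
  tau_max = (2 × 6550) / (π × 0.0616^3)
  tau_max = 1.784 × 10⁷ Pa
Convert: tau_max = 1.784 × 10⁷ Pa = 17.84 MPa
Final answer: tau_max = 17.84 MPa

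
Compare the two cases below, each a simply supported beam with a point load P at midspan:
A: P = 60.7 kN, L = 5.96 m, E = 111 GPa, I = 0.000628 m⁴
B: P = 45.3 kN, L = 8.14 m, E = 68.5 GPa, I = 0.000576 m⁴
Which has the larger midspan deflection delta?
Model: a simply supported beam with a point load P at midspan, so delta = (P·L^3) / (48·E·I) (SI units).
  A: delta = (60700 × 5.96^3) / (48 × (1.11 × 10¹¹) × 0.000628) = 0.003841 m = 3.841 mm
  B: delta = (45300 × 8.14^3) / (48 × (6.85 × 10¹⁰) × 0.000576) = 0.0129 m = 12.9 mm
12.9 mm > 3.841 mm, so B is larger.
Final answer: B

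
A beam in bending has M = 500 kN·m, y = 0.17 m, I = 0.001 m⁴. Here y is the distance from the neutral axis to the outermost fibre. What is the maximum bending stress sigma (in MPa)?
Model: a beam in bending, so sigma = (M·y) / I.
Convert to SI units:
  M = 500 kN·m = 500000 N·m
Substitute:
  sigma = (500000 × 0.17) / 0.001
  sigma = 8.5 × 10⁷ Pa
Convert: sigma = 8.5 × 10⁷ Pa = 85 MPa
Final answer: sigma = 85 MPa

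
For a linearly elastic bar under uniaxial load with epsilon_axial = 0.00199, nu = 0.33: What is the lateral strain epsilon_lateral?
Model: a linearly elastic bar under uniaxial load, so epsilon_lateral = -nu·epsilon_axial.
Substitute:
  epsilon_lateral = -(0.33 × 0.00199)
  epsilon_lateral = -0.0006567
Final answer: epsilon_lateral = -0.0006567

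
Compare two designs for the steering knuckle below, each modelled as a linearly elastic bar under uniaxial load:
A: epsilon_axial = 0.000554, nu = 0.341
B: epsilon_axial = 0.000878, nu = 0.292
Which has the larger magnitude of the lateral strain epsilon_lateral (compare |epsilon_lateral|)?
Model: a linearly elastic bar under uniaxial load, so epsilon_lateral = -nu·epsilon_axial (SI units).
  A: epsilon_lateral = -(0.341 × 0.000554) = -0.0001889
  B: epsilon_lateral = -(0.292 × 0.000878) = -0.0002564
|epsilon_lateral|: A = 0.0001889, B = 0.0002564, so B is larger in magnitude.
Final answer: B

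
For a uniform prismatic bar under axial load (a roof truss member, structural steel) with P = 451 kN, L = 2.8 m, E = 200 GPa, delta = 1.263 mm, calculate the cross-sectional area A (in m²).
Model: a uniform prismatic bar under axial load, so delta = (P·L) / (A·E).
Solve for A: A = (P·L) / (delta·E).
Convert to SI units:
  P = 451 kN = 451000 N
  E = 200 GPa = 2 × 10¹¹ Pa
  delta = 1.263 mm = 0.001263 m
Substitute:
  A = (451000 × 2.8) / (0.001263 × (2 × 10¹¹))
  A = 0.004999 m²
Final answer: A = 0.004999 m²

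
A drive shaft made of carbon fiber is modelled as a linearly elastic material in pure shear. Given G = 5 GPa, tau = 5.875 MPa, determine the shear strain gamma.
Model: a linearly elastic material in pure shear, so tau = G·gamma.
Solve for gamma: gamma = tau / G.
Convert to SI units:
  G = 5 GPa = 5 × 10⁹ Pa
  tau = 5.875 MPa = 5.875 × 10⁶ Pa
Substitute:
  gamma = (5.875 × 10⁶) / (5 × 10⁹)
  gamma = 0.001175
Final answer: gamma = 0.001175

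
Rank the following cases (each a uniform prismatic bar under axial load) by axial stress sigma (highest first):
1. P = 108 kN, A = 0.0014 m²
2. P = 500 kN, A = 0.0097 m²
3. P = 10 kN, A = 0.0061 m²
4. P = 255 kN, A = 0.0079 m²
Model: a uniform prismatic bar under axial load, so sigma = P / A (SI units).
  Case 1: sigma = 108000 / 0.0014 = 7.714 × 10⁷ Pa = 77.14 MPa
  Case 2: sigma = 500000 / 0.0097 = 5.155 × 10⁷ Pa = 51.55 MPa
  Case 3: sigma = 10000 / 0.0061 = 1.639 × 10⁶ Pa = 1.639 MPa
  Case 4: sigma = 255000 / 0.0079 = 3.228 × 10⁷ Pa = 32.28 MPa
Ordering: 77.14 MPa (case 1) > 51.55 MPa (case 2) > 32.28 MPa (case 4) > 1.639 MPa (case 3)
Final answer: 1, 2, 4, 3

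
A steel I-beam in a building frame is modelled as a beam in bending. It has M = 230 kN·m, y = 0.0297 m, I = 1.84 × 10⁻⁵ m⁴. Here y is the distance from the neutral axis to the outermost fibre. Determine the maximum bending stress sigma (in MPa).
Model: a beam in bending, so sigma = (M·y) / I.
Convert to SI units:
  M = 230 kN·m = 230000 N·m
Substitute:
  sigma = (230000 × 0.0297) / (1.84 × 10⁻⁵)
  sigma = 3.712 × 10⁸ Pa
Convert: sigma = 3.712 × 10⁸ Pa = 371.2 MPa
Final answer: sigma = 371.2 MPa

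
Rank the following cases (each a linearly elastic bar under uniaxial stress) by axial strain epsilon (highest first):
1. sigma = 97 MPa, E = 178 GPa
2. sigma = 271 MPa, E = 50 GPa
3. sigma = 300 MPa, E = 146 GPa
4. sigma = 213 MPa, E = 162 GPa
Model: a linearly elastic bar under uniaxial stress, so epsilon = sigma / E (SI units).
  Case 1: epsilon = (9.7 × 10⁷) / (1.78 × 10¹¹) = 0.0005449
  Case 2: epsilon = (2.71 × 10⁸) / (5 × 10¹⁰) = 0.00542
  Case 3: epsilon = (3 × 10⁸) / (1.46 × 10¹¹) = 0.002055
  Case 4: epsilon = (2.13 × 10⁸) / (1.62 × 10¹¹) = 0.001315
Ordering: 0.00542 (case 2) > 0.002055 (case 3) > 0.001315 (case 4) > 0.0005449 (case 1)
Final answer: 2, 3, 4, 1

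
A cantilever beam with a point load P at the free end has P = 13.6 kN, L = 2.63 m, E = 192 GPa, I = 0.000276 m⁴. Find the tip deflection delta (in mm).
Model: a cantilever beam with a point load P at the free end, so delta = (P·L^3) / (3·E·I).
Convert to SI units:
  P = 13.6 kN = 13600 N
  E = 192 GPa = 1.92 × 10¹¹ Pa
Substitute:
  delta = (13600 × 2.63^3) / (3 × (1.92 × 10¹¹) × 0.000276)
  delta = 0.001556 m
Convert: delta = 0.001556 m = 1.556 mm
Final answer: delta = 1.556 mm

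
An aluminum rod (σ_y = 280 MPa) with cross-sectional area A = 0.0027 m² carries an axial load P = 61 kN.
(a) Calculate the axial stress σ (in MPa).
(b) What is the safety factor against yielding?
(a) Axial stress σ = P/A. Convert P = 61 kN = 61000 N.
  σ = 61000 / 0.0027 = 2.259 × 10⁷ Pa = 22.59 MPa
(b) Safety factor SF = σ_y/σ = 280 / 22.59 = 12.39
Final answer: (a) σ = 22.59 MPa, (b) SF = 12.39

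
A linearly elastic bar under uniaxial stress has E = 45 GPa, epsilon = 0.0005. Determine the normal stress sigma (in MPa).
Model: a linearly elastic bar under uniaxial stress, so sigma = E·epsilon.
Convert to SI units:
  E = 45 GPa = 4.5 × 10¹⁰ Pa
Substitute:
  sigma = (4.5 × 10¹⁰) × 0.0005
  sigma = 2.25 × 10⁷ Pa
Convert: sigma = 2.25 × 10⁷ Pa = 22.5 MPa
Final answer: sigma = 22.5 MPa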